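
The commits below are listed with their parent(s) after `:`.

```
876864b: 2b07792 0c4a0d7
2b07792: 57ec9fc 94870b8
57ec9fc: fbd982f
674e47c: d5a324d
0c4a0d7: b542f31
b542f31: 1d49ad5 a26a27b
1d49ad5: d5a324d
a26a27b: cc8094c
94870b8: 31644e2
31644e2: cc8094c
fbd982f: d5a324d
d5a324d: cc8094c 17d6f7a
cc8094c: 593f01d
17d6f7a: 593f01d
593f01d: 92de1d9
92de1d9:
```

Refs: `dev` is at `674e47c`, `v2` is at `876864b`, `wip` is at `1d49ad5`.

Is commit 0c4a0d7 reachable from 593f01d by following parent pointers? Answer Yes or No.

No

Ancestors of 593f01d: {593f01d, 92de1d9}.
0c4a0d7 is not in that set, so it is not an ancestor of 593f01d.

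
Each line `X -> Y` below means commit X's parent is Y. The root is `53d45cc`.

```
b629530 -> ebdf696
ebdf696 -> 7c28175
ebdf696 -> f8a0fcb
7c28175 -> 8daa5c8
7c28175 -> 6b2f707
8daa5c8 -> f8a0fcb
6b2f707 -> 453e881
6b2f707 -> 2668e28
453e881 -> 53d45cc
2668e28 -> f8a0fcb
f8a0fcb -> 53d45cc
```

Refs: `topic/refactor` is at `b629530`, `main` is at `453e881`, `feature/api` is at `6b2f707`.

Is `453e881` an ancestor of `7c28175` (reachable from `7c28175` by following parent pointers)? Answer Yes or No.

Yes

Ancestors of 7c28175 (commits reachable by following parents): {2668e28, 453e881, 53d45cc, 6b2f707, 7c28175, 8daa5c8, f8a0fcb}.
453e881 is in that set, so it is an ancestor of 7c28175.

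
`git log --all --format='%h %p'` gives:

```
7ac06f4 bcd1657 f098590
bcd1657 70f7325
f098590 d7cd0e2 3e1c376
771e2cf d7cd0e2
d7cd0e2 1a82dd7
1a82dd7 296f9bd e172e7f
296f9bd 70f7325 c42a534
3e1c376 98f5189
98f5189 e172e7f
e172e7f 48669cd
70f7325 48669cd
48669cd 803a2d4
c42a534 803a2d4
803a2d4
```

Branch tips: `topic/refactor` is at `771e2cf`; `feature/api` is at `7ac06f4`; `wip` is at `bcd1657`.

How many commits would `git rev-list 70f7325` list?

3

Walking parent pointers from 70f7325: reachable set = {48669cd, 70f7325, 803a2d4}.
That is 3 commits.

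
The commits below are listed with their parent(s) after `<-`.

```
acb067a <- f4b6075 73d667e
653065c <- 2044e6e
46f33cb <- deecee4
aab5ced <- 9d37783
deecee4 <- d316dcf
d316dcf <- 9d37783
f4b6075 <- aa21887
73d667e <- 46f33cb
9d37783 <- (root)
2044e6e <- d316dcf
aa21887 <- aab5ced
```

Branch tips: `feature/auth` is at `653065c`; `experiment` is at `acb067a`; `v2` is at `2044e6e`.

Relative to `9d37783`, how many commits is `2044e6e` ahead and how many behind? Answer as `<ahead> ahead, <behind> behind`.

Reachable from 2044e6e: {2044e6e, 9d37783, d316dcf}.
Reachable from 9d37783: {9d37783}.
Only in 2044e6e's history (ahead): {2044e6e, d316dcf} — 2.
Only in 9d37783's history (behind): {} — 0.

2 ahead, 0 behind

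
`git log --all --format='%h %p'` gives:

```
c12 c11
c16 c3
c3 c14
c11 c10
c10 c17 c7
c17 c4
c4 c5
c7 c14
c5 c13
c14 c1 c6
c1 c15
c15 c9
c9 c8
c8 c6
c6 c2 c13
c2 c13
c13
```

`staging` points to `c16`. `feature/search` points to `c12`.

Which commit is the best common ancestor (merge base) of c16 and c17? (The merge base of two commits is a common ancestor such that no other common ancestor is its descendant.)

Ancestors of c16: {c1, c13, c14, c15, c16, c2, c3, c6, c8, c9}.
Ancestors of c17: {c13, c17, c4, c5}.
Common ancestors: {c13}.
The only common ancestor is c13, so it is the merge base.

c13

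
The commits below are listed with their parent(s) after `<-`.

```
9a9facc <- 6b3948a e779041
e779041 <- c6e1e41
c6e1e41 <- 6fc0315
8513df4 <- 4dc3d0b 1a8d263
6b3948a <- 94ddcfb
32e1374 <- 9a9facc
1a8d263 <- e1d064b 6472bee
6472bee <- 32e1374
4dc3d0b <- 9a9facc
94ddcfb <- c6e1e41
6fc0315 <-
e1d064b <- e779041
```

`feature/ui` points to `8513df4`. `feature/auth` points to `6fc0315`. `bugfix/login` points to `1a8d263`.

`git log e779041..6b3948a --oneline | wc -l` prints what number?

Reachable from 6b3948a: {6b3948a, 6fc0315, 94ddcfb, c6e1e41}.
Reachable from e779041: {6fc0315, c6e1e41, e779041}.
In 6b3948a's history but not e779041's: {6b3948a, 94ddcfb} — 2 commits.

2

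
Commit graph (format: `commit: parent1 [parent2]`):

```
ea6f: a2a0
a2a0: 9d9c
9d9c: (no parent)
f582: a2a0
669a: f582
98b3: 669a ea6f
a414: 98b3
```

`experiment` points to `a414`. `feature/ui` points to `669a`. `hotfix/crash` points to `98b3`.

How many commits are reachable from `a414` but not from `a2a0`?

5

Reachable from a414: {669a, 98b3, 9d9c, a2a0, a414, ea6f, f582}.
Reachable from a2a0: {9d9c, a2a0}.
In a414's history but not a2a0's: {669a, 98b3, a414, ea6f, f582} — 5 commits.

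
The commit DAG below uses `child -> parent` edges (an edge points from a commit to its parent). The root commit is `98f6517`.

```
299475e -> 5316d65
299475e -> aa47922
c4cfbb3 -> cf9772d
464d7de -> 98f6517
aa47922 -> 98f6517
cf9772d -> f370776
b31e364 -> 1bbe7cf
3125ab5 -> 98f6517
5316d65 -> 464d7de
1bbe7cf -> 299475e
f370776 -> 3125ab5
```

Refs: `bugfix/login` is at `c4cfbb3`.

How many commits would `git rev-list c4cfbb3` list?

Walking parent pointers from c4cfbb3: reachable set = {3125ab5, 98f6517, c4cfbb3, cf9772d, f370776}.
That is 5 commits.

5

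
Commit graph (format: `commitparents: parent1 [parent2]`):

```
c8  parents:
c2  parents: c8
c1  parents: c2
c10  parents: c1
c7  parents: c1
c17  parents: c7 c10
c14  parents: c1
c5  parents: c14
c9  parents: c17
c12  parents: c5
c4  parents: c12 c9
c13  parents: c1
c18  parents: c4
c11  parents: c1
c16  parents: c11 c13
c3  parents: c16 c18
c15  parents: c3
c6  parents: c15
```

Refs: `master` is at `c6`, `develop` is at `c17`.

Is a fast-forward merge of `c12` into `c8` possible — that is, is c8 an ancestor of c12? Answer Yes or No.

A fast-forward from c8 to c12 is possible iff c8 is an ancestor of c12.
Ancestors of c12: {c1, c12, c14, c2, c5, c8}.
c8 is among them, so fast-forward is possible.

Yes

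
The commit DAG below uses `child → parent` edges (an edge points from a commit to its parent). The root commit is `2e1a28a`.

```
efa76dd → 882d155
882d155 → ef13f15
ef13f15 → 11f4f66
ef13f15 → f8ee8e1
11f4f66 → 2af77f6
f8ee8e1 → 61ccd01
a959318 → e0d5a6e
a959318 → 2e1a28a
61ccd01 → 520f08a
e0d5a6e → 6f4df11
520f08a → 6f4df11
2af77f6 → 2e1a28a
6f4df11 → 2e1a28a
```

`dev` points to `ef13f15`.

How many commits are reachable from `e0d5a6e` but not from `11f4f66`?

Reachable from e0d5a6e: {2e1a28a, 6f4df11, e0d5a6e}.
Reachable from 11f4f66: {11f4f66, 2af77f6, 2e1a28a}.
In e0d5a6e's history but not 11f4f66's: {6f4df11, e0d5a6e} — 2 commits.

2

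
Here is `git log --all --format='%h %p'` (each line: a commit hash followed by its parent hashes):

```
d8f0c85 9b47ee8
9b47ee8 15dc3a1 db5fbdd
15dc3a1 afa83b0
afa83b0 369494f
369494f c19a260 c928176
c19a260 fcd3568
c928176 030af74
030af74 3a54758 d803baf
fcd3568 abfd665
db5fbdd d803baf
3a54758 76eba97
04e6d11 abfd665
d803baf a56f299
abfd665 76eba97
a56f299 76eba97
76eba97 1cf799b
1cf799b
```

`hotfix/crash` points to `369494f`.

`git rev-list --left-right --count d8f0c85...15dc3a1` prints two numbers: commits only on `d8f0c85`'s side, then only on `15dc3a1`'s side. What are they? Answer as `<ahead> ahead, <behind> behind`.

Reachable from d8f0c85: {030af74, 15dc3a1, 1cf799b, 369494f, 3a54758, 76eba97, 9b47ee8, a56f299, abfd665, afa83b0, c19a260, c928176, d803baf, d8f0c85, db5fbdd, fcd3568}.
Reachable from 15dc3a1: {030af74, 15dc3a1, 1cf799b, 369494f, 3a54758, 76eba97, a56f299, abfd665, afa83b0, c19a260, c928176, d803baf, fcd3568}.
Only in d8f0c85's history (ahead): {9b47ee8, d8f0c85, db5fbdd} — 3.
Only in 15dc3a1's history (behind): {} — 0.

3 ahead, 0 behind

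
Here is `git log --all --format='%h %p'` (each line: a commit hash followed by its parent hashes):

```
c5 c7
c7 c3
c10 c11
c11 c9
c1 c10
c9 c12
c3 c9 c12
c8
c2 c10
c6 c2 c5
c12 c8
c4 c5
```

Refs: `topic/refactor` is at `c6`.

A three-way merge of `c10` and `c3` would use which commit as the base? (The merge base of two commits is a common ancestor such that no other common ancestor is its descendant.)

Ancestors of c10: {c10, c11, c12, c8, c9}.
Ancestors of c3: {c12, c3, c8, c9}.
Common ancestors: {c12, c8, c9}.
Among these, c9 is not an ancestor of any other common ancestor — it is the merge base.

c9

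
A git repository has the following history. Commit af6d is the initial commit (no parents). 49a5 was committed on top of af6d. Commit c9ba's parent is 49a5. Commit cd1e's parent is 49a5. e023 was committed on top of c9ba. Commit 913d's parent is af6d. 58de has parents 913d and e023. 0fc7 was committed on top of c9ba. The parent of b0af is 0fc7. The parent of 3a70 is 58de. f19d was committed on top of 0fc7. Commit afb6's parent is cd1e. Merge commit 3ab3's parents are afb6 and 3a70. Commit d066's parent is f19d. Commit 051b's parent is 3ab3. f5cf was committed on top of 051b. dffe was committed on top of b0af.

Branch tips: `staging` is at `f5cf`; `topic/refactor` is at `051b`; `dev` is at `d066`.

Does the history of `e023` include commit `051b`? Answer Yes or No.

Ancestors of e023: {49a5, af6d, c9ba, e023}.
051b is not in that set, so it is not an ancestor of e023.

No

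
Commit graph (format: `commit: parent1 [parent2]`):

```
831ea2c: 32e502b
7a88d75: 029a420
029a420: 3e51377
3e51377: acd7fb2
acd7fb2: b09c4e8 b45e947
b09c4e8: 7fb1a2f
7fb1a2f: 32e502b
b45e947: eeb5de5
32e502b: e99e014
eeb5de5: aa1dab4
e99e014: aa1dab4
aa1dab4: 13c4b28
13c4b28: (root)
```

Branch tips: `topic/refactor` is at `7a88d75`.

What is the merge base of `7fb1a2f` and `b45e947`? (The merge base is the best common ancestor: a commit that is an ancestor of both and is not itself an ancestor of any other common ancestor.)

aa1dab4

Ancestors of 7fb1a2f: {13c4b28, 32e502b, 7fb1a2f, aa1dab4, e99e014}.
Ancestors of b45e947: {13c4b28, aa1dab4, b45e947, eeb5de5}.
Common ancestors: {13c4b28, aa1dab4}.
Among these, aa1dab4 is not an ancestor of any other common ancestor — it is the merge base.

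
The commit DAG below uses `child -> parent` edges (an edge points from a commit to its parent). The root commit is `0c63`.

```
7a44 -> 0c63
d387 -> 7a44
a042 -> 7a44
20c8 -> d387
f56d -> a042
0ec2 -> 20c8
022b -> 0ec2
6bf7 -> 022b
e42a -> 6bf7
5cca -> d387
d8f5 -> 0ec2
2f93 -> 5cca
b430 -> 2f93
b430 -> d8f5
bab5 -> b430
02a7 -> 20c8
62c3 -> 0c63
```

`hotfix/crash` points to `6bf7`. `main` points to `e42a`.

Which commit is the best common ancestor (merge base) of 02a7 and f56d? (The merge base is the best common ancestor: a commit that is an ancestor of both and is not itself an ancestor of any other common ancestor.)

Ancestors of 02a7: {02a7, 0c63, 20c8, 7a44, d387}.
Ancestors of f56d: {0c63, 7a44, a042, f56d}.
Common ancestors: {0c63, 7a44}.
Among these, 7a44 is not an ancestor of any other common ancestor — it is the merge base.

7a44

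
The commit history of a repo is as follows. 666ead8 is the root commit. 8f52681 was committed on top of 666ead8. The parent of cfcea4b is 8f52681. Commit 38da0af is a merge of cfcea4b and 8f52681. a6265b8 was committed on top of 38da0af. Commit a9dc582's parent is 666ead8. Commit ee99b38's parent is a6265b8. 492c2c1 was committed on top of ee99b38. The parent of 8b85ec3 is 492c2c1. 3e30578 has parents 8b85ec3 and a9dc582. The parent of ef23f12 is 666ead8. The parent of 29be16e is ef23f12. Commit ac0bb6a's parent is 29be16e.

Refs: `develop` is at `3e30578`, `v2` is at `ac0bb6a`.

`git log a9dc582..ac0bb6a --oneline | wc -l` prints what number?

3

Reachable from ac0bb6a: {29be16e, 666ead8, ac0bb6a, ef23f12}.
Reachable from a9dc582: {666ead8, a9dc582}.
In ac0bb6a's history but not a9dc582's: {29be16e, ac0bb6a, ef23f12} — 3 commits.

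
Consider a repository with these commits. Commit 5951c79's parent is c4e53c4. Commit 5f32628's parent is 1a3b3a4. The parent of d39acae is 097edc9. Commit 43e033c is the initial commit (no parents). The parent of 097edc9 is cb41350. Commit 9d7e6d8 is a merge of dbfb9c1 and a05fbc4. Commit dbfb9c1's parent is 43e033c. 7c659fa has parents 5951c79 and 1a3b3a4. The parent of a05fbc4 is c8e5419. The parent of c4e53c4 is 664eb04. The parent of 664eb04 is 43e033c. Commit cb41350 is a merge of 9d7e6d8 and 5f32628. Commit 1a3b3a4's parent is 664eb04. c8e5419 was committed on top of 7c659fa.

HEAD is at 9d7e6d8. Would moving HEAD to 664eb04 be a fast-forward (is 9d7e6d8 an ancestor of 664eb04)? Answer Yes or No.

No

A fast-forward from 9d7e6d8 to 664eb04 is possible iff 9d7e6d8 is an ancestor of 664eb04.
Ancestors of 664eb04: {43e033c, 664eb04}.
9d7e6d8 is not among them, so fast-forward is not possible.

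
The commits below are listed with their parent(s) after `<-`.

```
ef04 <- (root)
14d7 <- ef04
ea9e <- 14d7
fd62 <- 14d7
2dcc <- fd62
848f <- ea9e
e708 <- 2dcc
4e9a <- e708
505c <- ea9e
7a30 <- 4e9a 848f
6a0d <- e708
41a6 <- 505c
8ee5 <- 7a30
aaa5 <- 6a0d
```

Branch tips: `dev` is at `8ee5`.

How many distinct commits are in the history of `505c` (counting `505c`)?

Walking parent pointers from 505c: reachable set = {14d7, 505c, ea9e, ef04}.
That is 4 commits.

4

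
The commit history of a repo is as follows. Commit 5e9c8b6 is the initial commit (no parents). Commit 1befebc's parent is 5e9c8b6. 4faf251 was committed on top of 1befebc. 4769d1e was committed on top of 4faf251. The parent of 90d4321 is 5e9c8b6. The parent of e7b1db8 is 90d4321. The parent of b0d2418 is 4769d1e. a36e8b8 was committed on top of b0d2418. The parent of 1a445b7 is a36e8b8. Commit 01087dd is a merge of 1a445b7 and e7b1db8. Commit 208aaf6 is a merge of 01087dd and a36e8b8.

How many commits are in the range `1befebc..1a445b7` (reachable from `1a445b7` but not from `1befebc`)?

5

Reachable from 1a445b7: {1a445b7, 1befebc, 4769d1e, 4faf251, 5e9c8b6, a36e8b8, b0d2418}.
Reachable from 1befebc: {1befebc, 5e9c8b6}.
In 1a445b7's history but not 1befebc's: {1a445b7, 4769d1e, 4faf251, a36e8b8, b0d2418} — 5 commits.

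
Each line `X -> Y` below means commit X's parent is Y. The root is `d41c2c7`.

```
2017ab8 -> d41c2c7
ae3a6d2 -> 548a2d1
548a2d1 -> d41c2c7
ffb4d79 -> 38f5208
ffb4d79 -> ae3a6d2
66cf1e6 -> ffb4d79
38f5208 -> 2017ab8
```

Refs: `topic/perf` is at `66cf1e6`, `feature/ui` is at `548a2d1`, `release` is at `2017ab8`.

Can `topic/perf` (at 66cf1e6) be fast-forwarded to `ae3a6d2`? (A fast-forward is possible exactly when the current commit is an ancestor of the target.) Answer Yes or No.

A fast-forward from 66cf1e6 to ae3a6d2 is possible iff 66cf1e6 is an ancestor of ae3a6d2.
Ancestors of ae3a6d2: {548a2d1, ae3a6d2, d41c2c7}.
66cf1e6 is not among them, so fast-forward is not possible.

No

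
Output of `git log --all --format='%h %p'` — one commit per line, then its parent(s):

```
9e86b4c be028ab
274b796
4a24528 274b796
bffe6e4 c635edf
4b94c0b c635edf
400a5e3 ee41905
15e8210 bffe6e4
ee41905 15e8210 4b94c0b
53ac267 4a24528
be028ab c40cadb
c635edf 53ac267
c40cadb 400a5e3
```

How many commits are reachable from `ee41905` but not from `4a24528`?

6

Reachable from ee41905: {15e8210, 274b796, 4a24528, 4b94c0b, 53ac267, bffe6e4, c635edf, ee41905}.
Reachable from 4a24528: {274b796, 4a24528}.
In ee41905's history but not 4a24528's: {15e8210, 4b94c0b, 53ac267, bffe6e4, c635edf, ee41905} — 6 commits.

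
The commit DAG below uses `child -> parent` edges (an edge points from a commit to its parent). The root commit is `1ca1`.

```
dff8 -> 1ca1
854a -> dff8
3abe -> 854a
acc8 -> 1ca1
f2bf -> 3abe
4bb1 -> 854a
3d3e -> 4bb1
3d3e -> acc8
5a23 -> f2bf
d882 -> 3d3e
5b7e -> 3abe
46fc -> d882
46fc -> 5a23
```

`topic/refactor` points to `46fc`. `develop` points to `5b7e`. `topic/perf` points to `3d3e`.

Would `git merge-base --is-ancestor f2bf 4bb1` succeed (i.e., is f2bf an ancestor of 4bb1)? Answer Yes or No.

Ancestors of 4bb1: {1ca1, 4bb1, 854a, dff8}.
f2bf is not in that set, so it is not an ancestor of 4bb1.

No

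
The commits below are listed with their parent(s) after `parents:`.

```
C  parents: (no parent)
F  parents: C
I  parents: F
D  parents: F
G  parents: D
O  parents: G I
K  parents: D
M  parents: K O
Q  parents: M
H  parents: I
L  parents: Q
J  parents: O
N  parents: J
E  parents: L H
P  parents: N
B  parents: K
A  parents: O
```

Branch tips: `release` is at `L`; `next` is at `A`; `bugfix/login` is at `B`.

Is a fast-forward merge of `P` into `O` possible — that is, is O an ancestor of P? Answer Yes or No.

A fast-forward from O to P is possible iff O is an ancestor of P.
Ancestors of P: {C, D, F, G, I, J, N, O, P}.
O is among them, so fast-forward is possible.

Yes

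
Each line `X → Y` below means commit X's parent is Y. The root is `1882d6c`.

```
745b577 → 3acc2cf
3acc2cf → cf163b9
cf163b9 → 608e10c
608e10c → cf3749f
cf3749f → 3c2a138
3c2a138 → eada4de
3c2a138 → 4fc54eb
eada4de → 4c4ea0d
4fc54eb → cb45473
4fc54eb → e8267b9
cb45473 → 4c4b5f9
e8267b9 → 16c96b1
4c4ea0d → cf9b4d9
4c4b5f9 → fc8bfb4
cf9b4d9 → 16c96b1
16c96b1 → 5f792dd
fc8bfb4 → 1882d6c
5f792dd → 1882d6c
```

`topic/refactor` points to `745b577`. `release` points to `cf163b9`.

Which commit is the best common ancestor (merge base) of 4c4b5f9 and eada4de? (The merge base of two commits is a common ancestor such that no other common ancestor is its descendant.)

Ancestors of 4c4b5f9: {1882d6c, 4c4b5f9, fc8bfb4}.
Ancestors of eada4de: {16c96b1, 1882d6c, 4c4ea0d, 5f792dd, cf9b4d9, eada4de}.
Common ancestors: {1882d6c}.
The only common ancestor is 1882d6c, so it is the merge base.

1882d6c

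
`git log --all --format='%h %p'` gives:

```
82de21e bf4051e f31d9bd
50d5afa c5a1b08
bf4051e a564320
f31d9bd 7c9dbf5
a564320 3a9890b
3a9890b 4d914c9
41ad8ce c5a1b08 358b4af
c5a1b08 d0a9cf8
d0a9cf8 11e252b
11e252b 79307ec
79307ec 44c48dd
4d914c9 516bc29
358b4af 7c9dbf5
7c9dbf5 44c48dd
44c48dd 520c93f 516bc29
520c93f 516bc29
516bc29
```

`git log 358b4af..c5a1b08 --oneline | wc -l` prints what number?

4

Reachable from c5a1b08: {11e252b, 44c48dd, 516bc29, 520c93f, 79307ec, c5a1b08, d0a9cf8}.
Reachable from 358b4af: {358b4af, 44c48dd, 516bc29, 520c93f, 7c9dbf5}.
In c5a1b08's history but not 358b4af's: {11e252b, 79307ec, c5a1b08, d0a9cf8} — 4 commits.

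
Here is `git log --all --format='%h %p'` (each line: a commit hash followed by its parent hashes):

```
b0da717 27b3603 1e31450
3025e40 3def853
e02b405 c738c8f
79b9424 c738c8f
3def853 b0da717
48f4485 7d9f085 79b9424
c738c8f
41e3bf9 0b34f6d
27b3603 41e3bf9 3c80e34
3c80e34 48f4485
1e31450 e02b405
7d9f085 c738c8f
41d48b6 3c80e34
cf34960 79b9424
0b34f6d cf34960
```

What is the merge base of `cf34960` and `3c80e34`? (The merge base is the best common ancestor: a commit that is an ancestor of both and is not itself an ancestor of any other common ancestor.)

79b9424

Ancestors of cf34960: {79b9424, c738c8f, cf34960}.
Ancestors of 3c80e34: {3c80e34, 48f4485, 79b9424, 7d9f085, c738c8f}.
Common ancestors: {79b9424, c738c8f}.
Among these, 79b9424 is not an ancestor of any other common ancestor — it is the merge base.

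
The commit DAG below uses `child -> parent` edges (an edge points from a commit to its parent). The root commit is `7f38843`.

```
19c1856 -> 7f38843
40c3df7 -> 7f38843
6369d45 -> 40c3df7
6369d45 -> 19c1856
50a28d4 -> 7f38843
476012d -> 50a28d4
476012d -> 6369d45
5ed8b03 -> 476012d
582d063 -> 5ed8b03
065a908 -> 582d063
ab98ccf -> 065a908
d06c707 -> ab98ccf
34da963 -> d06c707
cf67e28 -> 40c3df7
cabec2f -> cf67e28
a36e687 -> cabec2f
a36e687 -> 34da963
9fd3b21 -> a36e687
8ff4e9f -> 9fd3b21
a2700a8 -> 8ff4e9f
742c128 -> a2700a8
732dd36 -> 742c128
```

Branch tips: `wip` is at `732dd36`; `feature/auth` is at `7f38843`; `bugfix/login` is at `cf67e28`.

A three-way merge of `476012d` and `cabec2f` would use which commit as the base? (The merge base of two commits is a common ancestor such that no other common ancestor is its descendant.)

40c3df7

Ancestors of 476012d: {19c1856, 40c3df7, 476012d, 50a28d4, 6369d45, 7f38843}.
Ancestors of cabec2f: {40c3df7, 7f38843, cabec2f, cf67e28}.
Common ancestors: {40c3df7, 7f38843}.
Among these, 40c3df7 is not an ancestor of any other common ancestor — it is the merge base.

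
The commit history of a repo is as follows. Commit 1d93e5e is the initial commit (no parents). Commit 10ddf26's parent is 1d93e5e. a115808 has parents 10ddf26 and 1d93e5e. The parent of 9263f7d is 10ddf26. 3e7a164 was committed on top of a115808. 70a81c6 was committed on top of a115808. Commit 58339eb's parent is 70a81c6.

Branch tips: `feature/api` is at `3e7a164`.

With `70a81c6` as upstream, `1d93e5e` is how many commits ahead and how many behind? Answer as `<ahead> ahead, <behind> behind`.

Reachable from 1d93e5e: {1d93e5e}.
Reachable from 70a81c6: {10ddf26, 1d93e5e, 70a81c6, a115808}.
Only in 1d93e5e's history (ahead): {} — 0.
Only in 70a81c6's history (behind): {10ddf26, 70a81c6, a115808} — 3.

0 ahead, 3 behind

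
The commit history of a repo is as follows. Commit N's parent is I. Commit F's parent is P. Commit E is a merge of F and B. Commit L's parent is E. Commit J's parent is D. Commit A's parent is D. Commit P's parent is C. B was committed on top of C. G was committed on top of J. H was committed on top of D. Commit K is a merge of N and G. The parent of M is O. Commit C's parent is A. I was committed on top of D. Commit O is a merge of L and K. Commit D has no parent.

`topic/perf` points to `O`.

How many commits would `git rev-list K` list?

6

Walking parent pointers from K: reachable set = {D, G, I, J, K, N}.
That is 6 commits.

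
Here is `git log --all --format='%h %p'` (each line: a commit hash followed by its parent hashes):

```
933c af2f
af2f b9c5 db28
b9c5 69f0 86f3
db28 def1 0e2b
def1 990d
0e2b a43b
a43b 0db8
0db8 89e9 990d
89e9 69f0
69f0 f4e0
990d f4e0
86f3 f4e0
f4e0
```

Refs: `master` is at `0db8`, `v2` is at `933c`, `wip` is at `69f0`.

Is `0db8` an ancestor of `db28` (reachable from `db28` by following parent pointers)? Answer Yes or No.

Ancestors of db28 (commits reachable by following parents): {0db8, 0e2b, 69f0, 89e9, 990d, a43b, db28, def1, f4e0}.
0db8 is in that set, so it is an ancestor of db28.

Yes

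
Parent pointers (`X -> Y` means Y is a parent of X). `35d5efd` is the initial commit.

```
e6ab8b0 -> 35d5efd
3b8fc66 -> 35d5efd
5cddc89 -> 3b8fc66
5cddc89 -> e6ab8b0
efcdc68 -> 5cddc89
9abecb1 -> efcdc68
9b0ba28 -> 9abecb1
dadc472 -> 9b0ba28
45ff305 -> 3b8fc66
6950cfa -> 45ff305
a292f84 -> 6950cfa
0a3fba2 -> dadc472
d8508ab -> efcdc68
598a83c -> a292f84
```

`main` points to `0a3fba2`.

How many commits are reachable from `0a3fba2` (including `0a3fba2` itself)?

Walking parent pointers from 0a3fba2: reachable set = {0a3fba2, 35d5efd, 3b8fc66, 5cddc89, 9abecb1, 9b0ba28, dadc472, e6ab8b0, efcdc68}.
That is 9 commits.

9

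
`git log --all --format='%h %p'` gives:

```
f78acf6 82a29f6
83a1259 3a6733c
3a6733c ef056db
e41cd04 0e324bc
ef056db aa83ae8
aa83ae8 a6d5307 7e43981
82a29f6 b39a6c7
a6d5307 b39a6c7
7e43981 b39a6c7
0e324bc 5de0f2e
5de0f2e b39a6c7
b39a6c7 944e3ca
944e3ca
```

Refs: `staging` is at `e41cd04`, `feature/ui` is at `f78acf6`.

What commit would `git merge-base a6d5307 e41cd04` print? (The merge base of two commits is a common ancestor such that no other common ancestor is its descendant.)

b39a6c7

Ancestors of a6d5307: {944e3ca, a6d5307, b39a6c7}.
Ancestors of e41cd04: {0e324bc, 5de0f2e, 944e3ca, b39a6c7, e41cd04}.
Common ancestors: {944e3ca, b39a6c7}.
Among these, b39a6c7 is not an ancestor of any other common ancestor — it is the merge base.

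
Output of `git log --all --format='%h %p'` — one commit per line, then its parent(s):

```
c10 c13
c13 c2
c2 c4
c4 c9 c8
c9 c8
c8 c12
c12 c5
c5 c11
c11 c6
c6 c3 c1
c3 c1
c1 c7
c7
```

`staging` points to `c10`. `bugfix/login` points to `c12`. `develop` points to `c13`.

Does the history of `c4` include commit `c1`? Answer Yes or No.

Yes

Ancestors of c4 (commits reachable by following parents): {c1, c11, c12, c3, c4, c5, c6, c7, c8, c9}.
c1 is in that set, so it is an ancestor of c4.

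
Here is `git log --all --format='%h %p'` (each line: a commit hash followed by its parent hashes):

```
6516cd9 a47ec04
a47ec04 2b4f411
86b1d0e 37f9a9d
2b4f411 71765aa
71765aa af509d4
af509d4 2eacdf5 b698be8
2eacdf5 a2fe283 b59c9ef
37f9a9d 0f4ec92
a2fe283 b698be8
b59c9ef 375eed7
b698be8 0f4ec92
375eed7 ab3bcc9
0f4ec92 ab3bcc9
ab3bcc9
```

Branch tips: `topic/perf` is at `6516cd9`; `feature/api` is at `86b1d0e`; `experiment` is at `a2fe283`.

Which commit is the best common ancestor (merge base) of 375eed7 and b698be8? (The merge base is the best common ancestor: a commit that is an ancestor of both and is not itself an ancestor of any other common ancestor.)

Ancestors of 375eed7: {375eed7, ab3bcc9}.
Ancestors of b698be8: {0f4ec92, ab3bcc9, b698be8}.
Common ancestors: {ab3bcc9}.
The only common ancestor is ab3bcc9, so it is the merge base.

ab3bcc9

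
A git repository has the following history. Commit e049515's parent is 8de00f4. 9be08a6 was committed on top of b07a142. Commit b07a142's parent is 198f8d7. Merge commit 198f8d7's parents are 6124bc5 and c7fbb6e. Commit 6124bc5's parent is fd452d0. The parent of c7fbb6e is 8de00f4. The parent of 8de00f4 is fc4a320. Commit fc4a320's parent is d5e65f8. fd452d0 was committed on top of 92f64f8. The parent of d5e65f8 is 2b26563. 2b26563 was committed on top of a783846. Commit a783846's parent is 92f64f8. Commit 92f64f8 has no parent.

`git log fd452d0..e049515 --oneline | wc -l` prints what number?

6

Reachable from e049515: {2b26563, 8de00f4, 92f64f8, a783846, d5e65f8, e049515, fc4a320}.
Reachable from fd452d0: {92f64f8, fd452d0}.
In e049515's history but not fd452d0's: {2b26563, 8de00f4, a783846, d5e65f8, e049515, fc4a320} — 6 commits.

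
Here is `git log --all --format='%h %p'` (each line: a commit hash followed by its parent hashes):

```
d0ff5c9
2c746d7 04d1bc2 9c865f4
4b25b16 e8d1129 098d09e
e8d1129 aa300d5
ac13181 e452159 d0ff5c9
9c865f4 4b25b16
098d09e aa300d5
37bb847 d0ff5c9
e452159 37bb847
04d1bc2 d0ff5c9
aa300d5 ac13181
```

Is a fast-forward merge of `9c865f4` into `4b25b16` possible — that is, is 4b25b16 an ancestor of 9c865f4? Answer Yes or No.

Yes

A fast-forward from 4b25b16 to 9c865f4 is possible iff 4b25b16 is an ancestor of 9c865f4.
Ancestors of 9c865f4: {098d09e, 37bb847, 4b25b16, 9c865f4, aa300d5, ac13181, d0ff5c9, e452159, e8d1129}.
4b25b16 is among them, so fast-forward is possible.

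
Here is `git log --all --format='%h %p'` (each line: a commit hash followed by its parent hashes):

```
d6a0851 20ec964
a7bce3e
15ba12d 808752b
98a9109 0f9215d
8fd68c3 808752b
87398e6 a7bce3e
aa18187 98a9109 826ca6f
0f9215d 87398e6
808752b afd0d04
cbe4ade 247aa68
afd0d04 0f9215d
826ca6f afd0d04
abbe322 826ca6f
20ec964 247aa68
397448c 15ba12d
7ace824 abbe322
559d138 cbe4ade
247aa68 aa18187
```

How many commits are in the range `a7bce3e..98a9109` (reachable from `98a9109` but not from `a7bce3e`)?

3

Reachable from 98a9109: {0f9215d, 87398e6, 98a9109, a7bce3e}.
Reachable from a7bce3e: {a7bce3e}.
In 98a9109's history but not a7bce3e's: {0f9215d, 87398e6, 98a9109} — 3 commits.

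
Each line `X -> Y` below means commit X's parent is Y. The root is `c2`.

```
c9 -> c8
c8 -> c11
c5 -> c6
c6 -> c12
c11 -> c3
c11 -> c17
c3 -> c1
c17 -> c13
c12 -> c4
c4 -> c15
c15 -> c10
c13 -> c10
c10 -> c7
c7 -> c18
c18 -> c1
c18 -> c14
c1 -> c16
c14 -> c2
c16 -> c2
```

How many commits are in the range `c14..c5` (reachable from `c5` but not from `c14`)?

Reachable from c5: {c1, c10, c12, c14, c15, c16, c18, c2, c4, c5, c6, c7}.
Reachable from c14: {c14, c2}.
In c5's history but not c14's: {c1, c10, c12, c15, c16, c18, c4, c5, c6, c7} — 10 commits.

10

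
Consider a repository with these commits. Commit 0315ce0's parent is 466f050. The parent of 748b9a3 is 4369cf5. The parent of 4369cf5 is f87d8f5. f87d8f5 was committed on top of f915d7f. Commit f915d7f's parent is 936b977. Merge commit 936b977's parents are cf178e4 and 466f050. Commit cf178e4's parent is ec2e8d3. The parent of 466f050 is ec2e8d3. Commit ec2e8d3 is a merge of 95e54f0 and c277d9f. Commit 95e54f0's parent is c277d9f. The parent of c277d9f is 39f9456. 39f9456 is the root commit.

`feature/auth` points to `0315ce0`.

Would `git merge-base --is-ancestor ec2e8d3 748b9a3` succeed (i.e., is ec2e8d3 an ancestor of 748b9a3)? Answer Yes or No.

Ancestors of 748b9a3 (commits reachable by following parents): {39f9456, 4369cf5, 466f050, 748b9a3, 936b977, 95e54f0, c277d9f, cf178e4, ec2e8d3, f87d8f5, f915d7f}.
ec2e8d3 is in that set, so it is an ancestor of 748b9a3.

Yes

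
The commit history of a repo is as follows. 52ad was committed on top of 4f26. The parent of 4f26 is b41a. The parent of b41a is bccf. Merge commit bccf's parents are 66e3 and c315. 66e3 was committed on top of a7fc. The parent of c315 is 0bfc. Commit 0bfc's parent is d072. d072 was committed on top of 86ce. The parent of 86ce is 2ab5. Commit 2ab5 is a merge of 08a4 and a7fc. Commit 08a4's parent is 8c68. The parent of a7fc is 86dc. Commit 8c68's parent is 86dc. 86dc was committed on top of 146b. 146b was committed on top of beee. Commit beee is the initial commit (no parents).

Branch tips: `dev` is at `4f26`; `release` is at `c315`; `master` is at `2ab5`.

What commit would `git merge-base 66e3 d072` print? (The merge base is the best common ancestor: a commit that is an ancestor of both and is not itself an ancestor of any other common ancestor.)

Ancestors of 66e3: {146b, 66e3, 86dc, a7fc, beee}.
Ancestors of d072: {08a4, 146b, 2ab5, 86ce, 86dc, 8c68, a7fc, beee, d072}.
Common ancestors: {146b, 86dc, a7fc, beee}.
Among these, a7fc is not an ancestor of any other common ancestor — it is the merge base.

a7fc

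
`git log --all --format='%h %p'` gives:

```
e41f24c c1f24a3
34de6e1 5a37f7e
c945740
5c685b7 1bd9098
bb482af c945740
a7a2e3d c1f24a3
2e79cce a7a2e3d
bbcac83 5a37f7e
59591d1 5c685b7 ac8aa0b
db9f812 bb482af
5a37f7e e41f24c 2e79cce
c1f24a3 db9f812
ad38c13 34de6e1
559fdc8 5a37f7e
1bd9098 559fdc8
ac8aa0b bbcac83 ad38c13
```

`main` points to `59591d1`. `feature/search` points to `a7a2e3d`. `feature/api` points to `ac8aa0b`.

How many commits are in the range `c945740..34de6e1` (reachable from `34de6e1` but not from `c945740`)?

Reachable from 34de6e1: {2e79cce, 34de6e1, 5a37f7e, a7a2e3d, bb482af, c1f24a3, c945740, db9f812, e41f24c}.
Reachable from c945740: {c945740}.
In 34de6e1's history but not c945740's: {2e79cce, 34de6e1, 5a37f7e, a7a2e3d, bb482af, c1f24a3, db9f812, e41f24c} — 8 commits.

8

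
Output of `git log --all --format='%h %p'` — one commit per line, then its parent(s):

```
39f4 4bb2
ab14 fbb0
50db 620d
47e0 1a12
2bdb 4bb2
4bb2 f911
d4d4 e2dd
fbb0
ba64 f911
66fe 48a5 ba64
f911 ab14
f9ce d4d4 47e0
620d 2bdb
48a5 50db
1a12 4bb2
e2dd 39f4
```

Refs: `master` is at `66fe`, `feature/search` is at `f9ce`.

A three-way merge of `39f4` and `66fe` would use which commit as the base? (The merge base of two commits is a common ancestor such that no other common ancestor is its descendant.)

Ancestors of 39f4: {39f4, 4bb2, ab14, f911, fbb0}.
Ancestors of 66fe: {2bdb, 48a5, 4bb2, 50db, 620d, 66fe, ab14, ba64, f911, fbb0}.
Common ancestors: {4bb2, ab14, f911, fbb0}.
Among these, 4bb2 is not an ancestor of any other common ancestor — it is the merge base.

4bb2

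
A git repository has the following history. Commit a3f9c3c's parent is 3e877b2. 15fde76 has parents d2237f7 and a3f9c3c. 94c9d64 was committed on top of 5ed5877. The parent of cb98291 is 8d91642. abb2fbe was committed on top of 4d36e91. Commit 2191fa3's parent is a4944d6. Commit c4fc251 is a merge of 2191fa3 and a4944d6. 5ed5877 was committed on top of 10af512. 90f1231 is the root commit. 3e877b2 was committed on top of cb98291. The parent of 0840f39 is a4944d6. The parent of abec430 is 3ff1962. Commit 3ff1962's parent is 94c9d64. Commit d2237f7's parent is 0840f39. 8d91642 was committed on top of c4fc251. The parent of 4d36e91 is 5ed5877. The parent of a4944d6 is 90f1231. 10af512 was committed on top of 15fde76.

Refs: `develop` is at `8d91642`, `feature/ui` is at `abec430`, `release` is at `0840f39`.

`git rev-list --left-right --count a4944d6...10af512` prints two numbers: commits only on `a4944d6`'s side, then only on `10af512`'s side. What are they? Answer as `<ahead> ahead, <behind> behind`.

0 ahead, 10 behind

Reachable from a4944d6: {90f1231, a4944d6}.
Reachable from 10af512: {0840f39, 10af512, 15fde76, 2191fa3, 3e877b2, 8d91642, 90f1231, a3f9c3c, a4944d6, c4fc251, cb98291, d2237f7}.
Only in a4944d6's history (ahead): {} — 0.
Only in 10af512's history (behind): {0840f39, 10af512, 15fde76, 2191fa3, 3e877b2, 8d91642, a3f9c3c, c4fc251, cb98291, d2237f7} — 10.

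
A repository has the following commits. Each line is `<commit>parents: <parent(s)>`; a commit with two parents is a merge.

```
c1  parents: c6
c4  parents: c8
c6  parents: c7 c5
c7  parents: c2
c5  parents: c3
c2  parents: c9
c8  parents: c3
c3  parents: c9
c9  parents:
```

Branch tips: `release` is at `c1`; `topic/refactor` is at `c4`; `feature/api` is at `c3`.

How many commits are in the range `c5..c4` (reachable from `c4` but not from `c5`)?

2

Reachable from c4: {c3, c4, c8, c9}.
Reachable from c5: {c3, c5, c9}.
In c4's history but not c5's: {c4, c8} — 2 commits.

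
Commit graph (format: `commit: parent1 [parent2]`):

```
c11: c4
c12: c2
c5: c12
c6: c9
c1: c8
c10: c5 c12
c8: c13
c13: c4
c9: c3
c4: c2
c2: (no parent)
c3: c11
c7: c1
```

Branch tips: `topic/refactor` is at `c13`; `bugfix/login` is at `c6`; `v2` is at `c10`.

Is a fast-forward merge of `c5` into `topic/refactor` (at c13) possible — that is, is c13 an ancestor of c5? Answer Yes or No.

No

A fast-forward from c13 to c5 is possible iff c13 is an ancestor of c5.
Ancestors of c5: {c12, c2, c5}.
c13 is not among them, so fast-forward is not possible.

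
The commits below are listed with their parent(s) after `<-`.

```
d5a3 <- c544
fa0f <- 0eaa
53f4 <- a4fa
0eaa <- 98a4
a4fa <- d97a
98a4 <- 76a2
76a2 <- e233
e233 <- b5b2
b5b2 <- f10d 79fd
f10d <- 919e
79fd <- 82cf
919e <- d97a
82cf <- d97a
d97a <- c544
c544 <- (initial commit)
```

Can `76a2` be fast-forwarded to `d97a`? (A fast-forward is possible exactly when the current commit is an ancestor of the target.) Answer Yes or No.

A fast-forward from 76a2 to d97a is possible iff 76a2 is an ancestor of d97a.
Ancestors of d97a: {c544, d97a}.
76a2 is not among them, so fast-forward is not possible.

No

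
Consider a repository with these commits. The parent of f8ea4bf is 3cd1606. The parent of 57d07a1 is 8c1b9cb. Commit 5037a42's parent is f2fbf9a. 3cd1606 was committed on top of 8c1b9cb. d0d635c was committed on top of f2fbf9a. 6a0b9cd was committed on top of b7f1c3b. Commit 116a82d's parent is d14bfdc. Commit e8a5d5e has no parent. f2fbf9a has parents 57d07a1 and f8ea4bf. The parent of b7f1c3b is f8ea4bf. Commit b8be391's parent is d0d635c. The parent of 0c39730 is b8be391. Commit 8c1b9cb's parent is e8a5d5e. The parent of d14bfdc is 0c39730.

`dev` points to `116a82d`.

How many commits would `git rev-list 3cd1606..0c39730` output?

6

Reachable from 0c39730: {0c39730, 3cd1606, 57d07a1, 8c1b9cb, b8be391, d0d635c, e8a5d5e, f2fbf9a, f8ea4bf}.
Reachable from 3cd1606: {3cd1606, 8c1b9cb, e8a5d5e}.
In 0c39730's history but not 3cd1606's: {0c39730, 57d07a1, b8be391, d0d635c, f2fbf9a, f8ea4bf} — 6 commits.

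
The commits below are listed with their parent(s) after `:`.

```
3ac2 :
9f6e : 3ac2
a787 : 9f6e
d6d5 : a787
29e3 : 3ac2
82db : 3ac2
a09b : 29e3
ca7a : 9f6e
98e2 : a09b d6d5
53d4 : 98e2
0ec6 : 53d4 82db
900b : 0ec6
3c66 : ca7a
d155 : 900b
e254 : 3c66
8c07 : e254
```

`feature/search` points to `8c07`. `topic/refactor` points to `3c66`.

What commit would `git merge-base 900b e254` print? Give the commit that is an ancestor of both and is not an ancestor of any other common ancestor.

Ancestors of 900b: {0ec6, 29e3, 3ac2, 53d4, 82db, 900b, 98e2, 9f6e, a09b, a787, d6d5}.
Ancestors of e254: {3ac2, 3c66, 9f6e, ca7a, e254}.
Common ancestors: {3ac2, 9f6e}.
Among these, 9f6e is not an ancestor of any other common ancestor — it is the merge base.

9f6e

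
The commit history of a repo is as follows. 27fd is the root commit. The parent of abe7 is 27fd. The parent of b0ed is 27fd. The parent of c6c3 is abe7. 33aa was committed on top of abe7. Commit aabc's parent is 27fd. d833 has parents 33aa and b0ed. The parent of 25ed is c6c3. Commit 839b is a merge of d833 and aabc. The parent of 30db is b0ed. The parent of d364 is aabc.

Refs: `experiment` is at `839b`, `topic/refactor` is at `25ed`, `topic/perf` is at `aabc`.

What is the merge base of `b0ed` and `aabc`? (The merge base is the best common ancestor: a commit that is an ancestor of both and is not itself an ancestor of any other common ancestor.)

Ancestors of b0ed: {27fd, b0ed}.
Ancestors of aabc: {27fd, aabc}.
Common ancestors: {27fd}.
The only common ancestor is 27fd, so it is the merge base.

27fd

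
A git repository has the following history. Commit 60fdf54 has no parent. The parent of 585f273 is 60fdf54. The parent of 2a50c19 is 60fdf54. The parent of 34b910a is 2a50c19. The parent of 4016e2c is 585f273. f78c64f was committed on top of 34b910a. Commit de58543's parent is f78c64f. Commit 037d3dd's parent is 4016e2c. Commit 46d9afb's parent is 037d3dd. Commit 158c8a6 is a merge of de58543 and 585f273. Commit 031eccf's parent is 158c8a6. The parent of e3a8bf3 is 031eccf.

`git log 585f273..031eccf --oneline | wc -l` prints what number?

Reachable from 031eccf: {031eccf, 158c8a6, 2a50c19, 34b910a, 585f273, 60fdf54, de58543, f78c64f}.
Reachable from 585f273: {585f273, 60fdf54}.
In 031eccf's history but not 585f273's: {031eccf, 158c8a6, 2a50c19, 34b910a, de58543, f78c64f} — 6 commits.

6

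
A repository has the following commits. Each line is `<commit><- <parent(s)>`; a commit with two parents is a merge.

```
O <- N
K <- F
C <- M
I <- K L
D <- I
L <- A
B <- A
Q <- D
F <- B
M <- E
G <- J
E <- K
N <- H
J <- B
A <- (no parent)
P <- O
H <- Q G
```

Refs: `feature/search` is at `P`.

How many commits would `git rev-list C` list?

Walking parent pointers from C: reachable set = {A, B, C, E, F, K, M}.
That is 7 commits.

7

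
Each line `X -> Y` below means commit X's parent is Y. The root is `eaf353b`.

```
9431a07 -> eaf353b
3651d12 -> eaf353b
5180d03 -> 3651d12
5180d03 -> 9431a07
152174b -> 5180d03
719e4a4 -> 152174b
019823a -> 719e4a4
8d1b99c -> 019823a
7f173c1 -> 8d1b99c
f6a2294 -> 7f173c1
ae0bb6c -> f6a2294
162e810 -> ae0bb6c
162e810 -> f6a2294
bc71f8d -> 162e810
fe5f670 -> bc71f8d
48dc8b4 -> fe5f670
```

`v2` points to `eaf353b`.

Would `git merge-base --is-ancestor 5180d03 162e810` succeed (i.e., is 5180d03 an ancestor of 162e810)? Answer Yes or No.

Yes

Ancestors of 162e810 (commits reachable by following parents): {019823a, 152174b, 162e810, 3651d12, 5180d03, 719e4a4, 7f173c1, 8d1b99c, 9431a07, ae0bb6c, eaf353b, f6a2294}.
5180d03 is in that set, so it is an ancestor of 162e810.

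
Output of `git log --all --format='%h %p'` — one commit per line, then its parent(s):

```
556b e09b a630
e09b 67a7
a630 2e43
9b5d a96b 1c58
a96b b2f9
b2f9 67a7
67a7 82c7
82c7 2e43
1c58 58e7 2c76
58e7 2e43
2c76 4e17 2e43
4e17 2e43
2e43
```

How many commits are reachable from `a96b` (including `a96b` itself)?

Walking parent pointers from a96b: reachable set = {2e43, 67a7, 82c7, a96b, b2f9}.
That is 5 commits.

5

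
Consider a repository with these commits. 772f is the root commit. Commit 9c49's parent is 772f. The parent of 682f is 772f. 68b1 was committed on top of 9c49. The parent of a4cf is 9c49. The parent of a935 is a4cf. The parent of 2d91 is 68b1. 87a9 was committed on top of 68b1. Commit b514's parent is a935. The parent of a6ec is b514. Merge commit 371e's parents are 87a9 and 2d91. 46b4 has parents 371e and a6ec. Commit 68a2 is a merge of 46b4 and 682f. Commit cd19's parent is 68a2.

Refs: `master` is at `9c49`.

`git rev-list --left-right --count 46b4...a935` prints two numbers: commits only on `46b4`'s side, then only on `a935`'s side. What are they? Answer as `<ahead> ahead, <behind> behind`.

Reachable from 46b4: {2d91, 371e, 46b4, 68b1, 772f, 87a9, 9c49, a4cf, a6ec, a935, b514}.
Reachable from a935: {772f, 9c49, a4cf, a935}.
Only in 46b4's history (ahead): {2d91, 371e, 46b4, 68b1, 87a9, a6ec, b514} — 7.
Only in a935's history (behind): {} — 0.

7 ahead, 0 behind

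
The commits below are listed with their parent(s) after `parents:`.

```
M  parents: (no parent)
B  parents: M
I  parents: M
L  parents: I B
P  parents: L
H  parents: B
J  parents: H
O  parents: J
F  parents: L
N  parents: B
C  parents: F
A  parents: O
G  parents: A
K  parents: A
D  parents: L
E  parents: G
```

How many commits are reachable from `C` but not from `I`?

Reachable from C: {B, C, F, I, L, M}.
Reachable from I: {I, M}.
In C's history but not I's: {B, C, F, L} — 4 commits.

4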